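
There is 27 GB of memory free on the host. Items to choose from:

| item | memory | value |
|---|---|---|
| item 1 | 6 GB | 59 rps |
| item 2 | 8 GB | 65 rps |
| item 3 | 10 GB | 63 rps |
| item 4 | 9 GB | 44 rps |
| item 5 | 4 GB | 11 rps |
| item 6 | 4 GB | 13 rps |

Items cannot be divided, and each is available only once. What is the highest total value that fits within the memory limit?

187 rps

This is a 0/1 knapsack; check combinations near the capacity.
- item 1+item 2+item 3: memory 6+8+10=24, value 59+65+63=187
- item 1+item 2+item 4+item 6: memory 6+8+9+4=27, value 59+65+44+13=181
- item 1+item 2+item 4+item 5: memory 6+8+9+4=27, value 59+65+44+11=179
- item 2+item 3+item 4: memory 8+10+9=27, value 65+63+44=172
Best: 187 rps.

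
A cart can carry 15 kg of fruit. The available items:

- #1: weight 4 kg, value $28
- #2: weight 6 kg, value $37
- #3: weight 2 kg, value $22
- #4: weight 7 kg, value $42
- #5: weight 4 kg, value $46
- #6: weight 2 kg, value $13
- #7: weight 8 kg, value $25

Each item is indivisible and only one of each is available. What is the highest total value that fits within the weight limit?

$123

This is a 0/1 knapsack; check combinations near the capacity.
- #3+#4+#5+#6: weight 2+7+4+2=15, value 22+42+46+13=123
- #2+#3+#5+#6: weight 6+2+4+2=14, value 37+22+46+13=118
- #1+#4+#5: weight 4+7+4=15, value 28+42+46=116
- #1+#2+#5: weight 4+6+4=14, value 28+37+46=111
- #3+#4+#5: weight 2+7+4=13, value 22+42+46=110
Best: $123.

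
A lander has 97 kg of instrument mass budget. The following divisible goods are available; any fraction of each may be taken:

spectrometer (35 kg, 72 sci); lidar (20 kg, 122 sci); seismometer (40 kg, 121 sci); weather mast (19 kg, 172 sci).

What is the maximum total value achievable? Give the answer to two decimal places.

452.03

Take in order of value per unit:
- weather mast (172/19 per unit): all 19 → value 172, running total 172.00
- lidar (122/20 per unit): all 20 → value 122, running total 294.00
- seismometer (121/40 per unit): all 40 → value 121, running total 415.00
- spectrometer (72/35 per unit): 18 of 35 → value 18×72/35 = 37.0286, running total 452.03
Total 452.03.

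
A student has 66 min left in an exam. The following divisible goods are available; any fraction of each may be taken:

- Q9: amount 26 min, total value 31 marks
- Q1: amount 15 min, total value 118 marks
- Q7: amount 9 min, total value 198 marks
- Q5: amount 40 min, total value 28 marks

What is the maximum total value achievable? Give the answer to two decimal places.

Take in order of value per unit:
- Q7 (198/9 per unit): all 9 → value 198, running total 198.00
- Q1 (118/15 per unit): all 15 → value 118, running total 316.00
- Q9 (31/26 per unit): all 26 → value 31, running total 347.00
- Q5 (28/40 per unit): 16 of 40 → value 16×28/40 = 11.2000, running total 358.20
Total 358.20.

358.20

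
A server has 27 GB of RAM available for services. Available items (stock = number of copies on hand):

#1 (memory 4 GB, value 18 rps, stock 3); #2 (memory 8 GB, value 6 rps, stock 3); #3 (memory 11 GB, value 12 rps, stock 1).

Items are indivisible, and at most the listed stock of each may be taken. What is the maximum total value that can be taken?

Top feasible selections:
- 3×#1 + 1×#3: memory 23, value 66
- 3×#1 + 1×#2: memory 20, value 60
Best: 66 rps.

66 rps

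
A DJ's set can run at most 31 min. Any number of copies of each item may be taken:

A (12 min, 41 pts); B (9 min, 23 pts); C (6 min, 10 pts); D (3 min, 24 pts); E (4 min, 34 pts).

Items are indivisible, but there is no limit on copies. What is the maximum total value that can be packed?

262 pts

Best value-per-unit is E at 34/4; filling with it alone gives 7×34 = 238.
Optimal mix: 1×D + 7×E → duration 31, value 262.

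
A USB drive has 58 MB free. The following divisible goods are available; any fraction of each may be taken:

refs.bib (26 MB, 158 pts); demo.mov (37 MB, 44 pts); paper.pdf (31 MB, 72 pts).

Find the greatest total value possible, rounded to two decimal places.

Take in order of value per unit:
- refs.bib (158/26 per unit): all 26 → value 158, running total 158.00
- paper.pdf (72/31 per unit): all 31 → value 72, running total 230.00
- demo.mov (44/37 per unit): 1 of 37 → value 1×44/37 = 1.1892, running total 231.19
Total 231.19.

231.19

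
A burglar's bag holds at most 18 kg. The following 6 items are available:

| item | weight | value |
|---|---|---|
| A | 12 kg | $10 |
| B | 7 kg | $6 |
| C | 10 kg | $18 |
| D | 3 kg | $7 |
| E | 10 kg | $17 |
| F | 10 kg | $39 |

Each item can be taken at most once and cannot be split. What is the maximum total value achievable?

Check high-value combinations within 18 kg:
- D+F: weight 3+10=13, value 7+39=46
- B+F: weight 7+10=17, value 6+39=45
- F: weight 10, value 39
Best: $46.

$46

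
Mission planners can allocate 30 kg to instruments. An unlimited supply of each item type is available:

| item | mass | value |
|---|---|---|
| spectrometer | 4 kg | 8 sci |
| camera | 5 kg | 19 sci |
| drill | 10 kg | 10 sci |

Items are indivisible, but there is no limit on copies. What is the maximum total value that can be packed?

114 sci

Best value-per-unit is camera at 19/5, and filling with it alone uses mass 6×5=30. No mix of the others beats 6×19 = 114.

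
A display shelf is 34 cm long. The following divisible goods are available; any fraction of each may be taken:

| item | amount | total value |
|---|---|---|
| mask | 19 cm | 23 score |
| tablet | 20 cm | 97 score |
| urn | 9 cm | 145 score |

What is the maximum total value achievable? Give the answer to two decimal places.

248.05

Take in order of value per unit:
- urn (145/9 per unit): all 9 → value 145, running total 145.00
- tablet (97/20 per unit): all 20 → value 97, running total 242.00
- mask (23/19 per unit): 5 of 19 → value 5×23/19 = 6.0526, running total 248.05
Total 248.05.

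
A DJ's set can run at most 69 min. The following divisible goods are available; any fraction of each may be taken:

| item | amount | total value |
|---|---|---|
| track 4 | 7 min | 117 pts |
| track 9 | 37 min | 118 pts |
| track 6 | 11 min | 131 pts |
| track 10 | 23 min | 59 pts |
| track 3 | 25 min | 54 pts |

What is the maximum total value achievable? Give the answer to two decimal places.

401.91

Take in order of value per unit:
- track 4 (117/7 per unit): all 7 → value 117, running total 117.00
- track 6 (131/11 per unit): all 11 → value 131, running total 248.00
- track 9 (118/37 per unit): all 37 → value 118, running total 366.00
- track 10 (59/23 per unit): 14 of 23 → value 14×59/23 = 35.9130, running total 401.91
Total 401.91.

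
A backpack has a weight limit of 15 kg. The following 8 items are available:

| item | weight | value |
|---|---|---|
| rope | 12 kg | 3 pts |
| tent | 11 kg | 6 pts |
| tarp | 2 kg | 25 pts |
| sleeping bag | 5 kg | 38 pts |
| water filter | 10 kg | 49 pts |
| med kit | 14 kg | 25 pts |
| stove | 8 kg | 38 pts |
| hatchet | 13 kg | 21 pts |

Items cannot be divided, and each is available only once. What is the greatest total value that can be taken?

Check high-value combinations within 15 kg:
- tarp+sleeping bag+stove: weight 2+5+8=15, value 25+38+38=101
- sleeping bag+water filter: weight 5+10=15, value 38+49=87
- sleeping bag+stove: weight 5+8=13, value 38+38=76
- tarp+water filter: weight 2+10=12, value 25+49=74
Best: 101 pts.

101 pts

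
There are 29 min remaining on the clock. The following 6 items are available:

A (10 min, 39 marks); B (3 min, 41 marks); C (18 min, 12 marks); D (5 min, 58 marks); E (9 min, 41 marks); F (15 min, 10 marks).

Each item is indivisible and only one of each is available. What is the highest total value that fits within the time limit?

Check high-value combinations within 29 min:
- A+B+D+E: time 10+3+5+9=27, value 39+41+58+41=179
- B+D+E: time 3+5+9=17, value 41+58+41=140
- A+B+D: time 10+3+5=18, value 39+41+58=138
Best: 179 marks.

179 marks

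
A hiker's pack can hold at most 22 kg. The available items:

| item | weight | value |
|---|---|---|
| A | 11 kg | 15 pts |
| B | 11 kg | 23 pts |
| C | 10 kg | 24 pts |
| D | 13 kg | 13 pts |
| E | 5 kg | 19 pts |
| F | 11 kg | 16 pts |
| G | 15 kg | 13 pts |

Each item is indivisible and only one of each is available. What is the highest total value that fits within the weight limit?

47 pts

Check high-value combinations within 22 kg:
- B+C: weight 11+10=21, value 23+24=47
- C+E: weight 10+5=15, value 24+19=43
- B+E: weight 11+5=16, value 23+19=42
Best: 47 pts.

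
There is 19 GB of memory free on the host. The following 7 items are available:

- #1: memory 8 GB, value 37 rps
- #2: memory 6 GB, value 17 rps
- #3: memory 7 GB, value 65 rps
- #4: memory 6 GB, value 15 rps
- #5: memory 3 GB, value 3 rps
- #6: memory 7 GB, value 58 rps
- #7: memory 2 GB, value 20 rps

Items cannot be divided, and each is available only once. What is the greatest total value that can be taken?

Check high-value combinations within 19 GB:
- #3+#5+#6+#7: memory 7+3+7+2=19, value 65+3+58+20=146
- #3+#6+#7: memory 7+7+2=16, value 65+58+20=143
- #3+#5+#6: memory 7+3+7=17, value 65+3+58=126
- #3+#6: memory 7+7=14, value 65+58=123
Best: 146 rps.

146 rps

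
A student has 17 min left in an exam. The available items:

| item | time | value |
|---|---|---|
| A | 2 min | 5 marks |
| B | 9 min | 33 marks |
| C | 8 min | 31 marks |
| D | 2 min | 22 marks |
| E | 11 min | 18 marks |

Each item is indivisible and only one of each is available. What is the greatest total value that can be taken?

Check high-value combinations within 17 min:
- B+C: time 9+8=17, value 33+31=64
- A+B+D: time 2+9+2=13, value 5+33+22=60
- A+C+D: time 2+8+2=12, value 5+31+22=58
Best: 64 marks.

64 marks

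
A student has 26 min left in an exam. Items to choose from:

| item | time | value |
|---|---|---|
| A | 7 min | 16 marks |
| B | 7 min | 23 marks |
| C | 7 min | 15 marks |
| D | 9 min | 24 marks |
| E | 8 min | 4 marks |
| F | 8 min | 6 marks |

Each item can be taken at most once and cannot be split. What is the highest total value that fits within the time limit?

Check high-value combinations within 26 min:
- A+B+D: time 7+7+9=23, value 16+23+24=63
- B+C+D: time 7+7+9=23, value 23+15+24=62
- A+C+D: time 7+7+9=23, value 16+15+24=55
Best: 63 marks.

63 marks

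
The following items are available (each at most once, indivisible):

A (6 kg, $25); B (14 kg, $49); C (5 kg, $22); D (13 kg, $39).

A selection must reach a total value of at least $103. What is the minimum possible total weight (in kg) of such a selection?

32

Subsets with value ≥ 103, sorted by total weight:
- B+C+D: weight 32, value 110
- A+B+D: weight 33, value 113
- A+B+C+D: weight 38, value 135
Minimum weight: 32 kg.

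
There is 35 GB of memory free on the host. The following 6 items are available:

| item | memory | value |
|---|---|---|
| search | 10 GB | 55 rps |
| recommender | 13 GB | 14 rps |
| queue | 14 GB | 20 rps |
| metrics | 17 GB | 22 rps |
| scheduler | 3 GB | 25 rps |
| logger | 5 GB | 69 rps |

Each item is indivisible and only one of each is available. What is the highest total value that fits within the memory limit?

Check high-value combinations within 35 GB:
- search+metrics+scheduler+logger: memory 10+17+3+5=35, value 55+22+25+69=171
- search+queue+scheduler+logger: memory 10+14+3+5=32, value 55+20+25+69=169
- search+recommender+scheduler+logger: memory 10+13+3+5=31, value 55+14+25+69=163
Best: 171 rps.

171 rps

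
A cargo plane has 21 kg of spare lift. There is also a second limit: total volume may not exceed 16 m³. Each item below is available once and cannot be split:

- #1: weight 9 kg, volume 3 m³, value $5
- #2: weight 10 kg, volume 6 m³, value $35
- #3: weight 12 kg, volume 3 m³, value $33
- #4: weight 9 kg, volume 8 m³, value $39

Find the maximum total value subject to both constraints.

Feasible sets respecting both limits:
- #2+#4: weight 19, volume 14, value 74
- #3+#4: weight 21, volume 11, value 72
- #1+#4: weight 18, volume 11, value 44
Best: $74.

$74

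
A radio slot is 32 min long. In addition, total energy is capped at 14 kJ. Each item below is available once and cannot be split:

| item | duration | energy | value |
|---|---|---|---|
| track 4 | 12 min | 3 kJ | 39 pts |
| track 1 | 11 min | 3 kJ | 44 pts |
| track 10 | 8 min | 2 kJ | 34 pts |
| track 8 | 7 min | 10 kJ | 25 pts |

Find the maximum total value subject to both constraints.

117 pts

Feasible sets respecting both limits:
- track 4+track 1+track 10: duration 31, energy 8, value 117
- track 4+track 1: duration 23, energy 6, value 83
- track 1+track 10: duration 19, energy 5, value 78
Best: 117 pts.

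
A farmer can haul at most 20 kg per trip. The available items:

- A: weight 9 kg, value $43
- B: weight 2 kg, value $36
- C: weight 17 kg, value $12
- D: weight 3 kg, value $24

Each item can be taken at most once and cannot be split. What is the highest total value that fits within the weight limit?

$103

Check high-value combinations within 20 kg:
- A+B+D: weight 9+2+3=14, value 43+36+24=103
- A+B: weight 9+2=11, value 43+36=79
- A+D: weight 9+3=12, value 43+24=67
- B+D: weight 2+3=5, value 36+24=60
Best: $103.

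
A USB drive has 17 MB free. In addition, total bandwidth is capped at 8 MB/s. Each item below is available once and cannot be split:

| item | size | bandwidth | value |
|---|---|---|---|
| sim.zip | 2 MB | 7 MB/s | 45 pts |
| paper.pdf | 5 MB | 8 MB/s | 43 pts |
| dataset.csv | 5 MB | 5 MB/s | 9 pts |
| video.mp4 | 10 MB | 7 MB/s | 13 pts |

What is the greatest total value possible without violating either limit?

Feasible sets respecting both limits:
- sim.zip: size 2, bandwidth 7, value 45
- paper.pdf: size 5, bandwidth 8, value 43
- video.mp4: size 10, bandwidth 7, value 13
- dataset.csv: size 5, bandwidth 5, value 9
Best: 45 pts.

45 pts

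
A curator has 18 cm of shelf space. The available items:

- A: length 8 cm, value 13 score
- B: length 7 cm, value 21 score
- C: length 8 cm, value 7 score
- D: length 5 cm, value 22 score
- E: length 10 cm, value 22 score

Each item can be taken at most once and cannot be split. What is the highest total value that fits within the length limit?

This is a 0/1 knapsack; check combinations near the capacity.
- D+E: length 5+10=15, value 22+22=44
- B+D: length 7+5=12, value 21+22=43
- B+E: length 7+10=17, value 21+22=43
Best: 44 score.

44 score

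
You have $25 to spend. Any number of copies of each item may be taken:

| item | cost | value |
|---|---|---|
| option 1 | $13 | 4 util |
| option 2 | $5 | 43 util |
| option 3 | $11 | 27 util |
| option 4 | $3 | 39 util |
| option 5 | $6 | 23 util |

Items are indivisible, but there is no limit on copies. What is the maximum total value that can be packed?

312 util

Best value-per-unit is option 4 at 39/3, and filling with it alone uses cost 8×3=24. No mix of the others beats 8×39 = 312.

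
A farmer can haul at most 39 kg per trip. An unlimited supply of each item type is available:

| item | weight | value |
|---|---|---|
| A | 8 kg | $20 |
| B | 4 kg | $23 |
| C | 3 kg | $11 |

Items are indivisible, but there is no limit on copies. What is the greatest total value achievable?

$218

Best value-per-unit is B at 23/4; filling with it alone gives 9×23 = 207.
Optimal mix: 9×B + 1×C → weight 39, value 218.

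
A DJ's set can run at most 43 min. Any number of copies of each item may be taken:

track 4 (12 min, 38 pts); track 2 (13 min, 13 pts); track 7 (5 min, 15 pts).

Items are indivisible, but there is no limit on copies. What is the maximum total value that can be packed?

129 pts

Best value-per-unit is track 4 at 38/12; filling with it alone gives 3×38 = 114.
Optimal mix: 3×track 4 + 1×track 7 → duration 41, value 129.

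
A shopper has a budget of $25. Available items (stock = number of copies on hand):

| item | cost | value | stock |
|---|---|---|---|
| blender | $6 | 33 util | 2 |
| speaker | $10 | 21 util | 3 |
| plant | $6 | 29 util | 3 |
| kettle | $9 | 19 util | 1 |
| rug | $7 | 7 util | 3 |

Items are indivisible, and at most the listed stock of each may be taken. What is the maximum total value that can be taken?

Top feasible selections:
- 2×blender + 2×plant: cost 24, value 124
- 1×blender + 3×plant: cost 24, value 120
- 2×blender + 1×plant + 1×rug: cost 25, value 102
Best: 124 util.

124 util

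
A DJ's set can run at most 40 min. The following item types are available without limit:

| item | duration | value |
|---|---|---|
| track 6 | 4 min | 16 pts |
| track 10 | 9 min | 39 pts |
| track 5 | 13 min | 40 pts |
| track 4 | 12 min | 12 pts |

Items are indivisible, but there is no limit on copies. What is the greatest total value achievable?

Best value-per-unit is track 10 at 39/9; filling with it alone gives 4×39 = 156.
Optimal mix: 1×track 6 + 4×track 10 → duration 40, value 172.

172 pts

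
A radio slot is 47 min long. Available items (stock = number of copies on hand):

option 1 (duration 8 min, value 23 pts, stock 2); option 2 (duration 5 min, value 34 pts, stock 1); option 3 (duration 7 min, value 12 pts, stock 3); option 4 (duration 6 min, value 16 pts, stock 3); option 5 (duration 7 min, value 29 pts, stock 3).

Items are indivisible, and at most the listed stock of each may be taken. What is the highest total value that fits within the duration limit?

176 pts

Top feasible selections:
- 1×option 1 + 1×option 2 + 2×option 4 + 3×option 5: duration 46, value 176
- 1×option 1 + 1×option 2 + 1×option 3 + 1×option 4 + 3×option 5: duration 47, value 172
Best: 176 pts.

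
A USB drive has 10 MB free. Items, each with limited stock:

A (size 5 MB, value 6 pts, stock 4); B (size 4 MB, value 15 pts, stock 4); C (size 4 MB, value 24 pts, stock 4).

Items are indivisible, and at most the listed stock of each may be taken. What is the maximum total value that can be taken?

48 pts

Top feasible selections:
- 2×C: size 8, value 48
- 1×B + 1×C: size 8, value 39
- 2×B: size 8, value 30
- 1×A + 1×C: size 9, value 30
Best: 48 pts.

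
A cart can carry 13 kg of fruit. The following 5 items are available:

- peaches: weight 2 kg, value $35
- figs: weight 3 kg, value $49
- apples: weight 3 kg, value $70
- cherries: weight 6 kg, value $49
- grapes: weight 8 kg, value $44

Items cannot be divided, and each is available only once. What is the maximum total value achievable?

$168

Check high-value combinations within 13 kg:
- figs+apples+cherries: weight 3+3+6=12, value 49+70+49=168
- peaches+figs+apples: weight 2+3+3=8, value 35+49+70=154
- peaches+apples+cherries: weight 2+3+6=11, value 35+70+49=154
- peaches+apples+grapes: weight 2+3+8=13, value 35+70+44=149
Best: $168.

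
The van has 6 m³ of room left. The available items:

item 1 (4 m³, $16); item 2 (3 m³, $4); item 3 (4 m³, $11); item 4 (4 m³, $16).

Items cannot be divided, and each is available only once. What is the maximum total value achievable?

$16

Check high-value combinations within 6 m³:
- item 1: volume 4, value 16
- item 4: volume 4, value 16
- item 3: volume 4, value 11
Best: $16.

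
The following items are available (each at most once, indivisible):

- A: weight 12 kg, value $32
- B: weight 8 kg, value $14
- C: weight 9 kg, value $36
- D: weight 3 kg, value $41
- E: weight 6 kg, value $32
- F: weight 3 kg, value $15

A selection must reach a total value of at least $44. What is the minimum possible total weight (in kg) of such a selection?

6

Subsets with value ≥ 44, sorted by total weight:
- D+F: weight 6, value 56
- D+E: weight 9, value 73
- E+F: weight 9, value 47
Minimum weight: 6 kg.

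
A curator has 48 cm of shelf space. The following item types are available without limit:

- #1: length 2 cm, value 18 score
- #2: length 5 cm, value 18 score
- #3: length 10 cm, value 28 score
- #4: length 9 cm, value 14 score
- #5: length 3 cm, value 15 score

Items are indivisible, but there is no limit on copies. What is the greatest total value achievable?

432 score

Best value-per-unit is #1 at 18/2, and filling with it alone uses length 24×2=48. No mix of the others beats 24×18 = 432.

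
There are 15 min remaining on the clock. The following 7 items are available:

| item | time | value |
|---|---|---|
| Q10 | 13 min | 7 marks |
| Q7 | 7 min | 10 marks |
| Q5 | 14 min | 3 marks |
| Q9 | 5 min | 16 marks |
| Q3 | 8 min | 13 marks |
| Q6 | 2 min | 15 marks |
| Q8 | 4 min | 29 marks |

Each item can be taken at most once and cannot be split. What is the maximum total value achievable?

This is a 0/1 knapsack; check combinations near the capacity.
- Q9+Q6+Q8: time 5+2+4=11, value 16+15+29=60
- Q3+Q6+Q8: time 8+2+4=14, value 13+15+29=57
- Q7+Q6+Q8: time 7+2+4=13, value 10+15+29=54
Best: 60 marks.

60 marks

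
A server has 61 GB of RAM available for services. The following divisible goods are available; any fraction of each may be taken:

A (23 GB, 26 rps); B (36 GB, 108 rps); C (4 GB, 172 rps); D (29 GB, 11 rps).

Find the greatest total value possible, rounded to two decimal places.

303.74

Take in order of value per unit:
- C (172/4 per unit): all 4 → value 172, running total 172.00
- B (108/36 per unit): all 36 → value 108, running total 280.00
- A (26/23 per unit): 21 of 23 → value 21×26/23 = 23.7391, running total 303.74
Total 303.74.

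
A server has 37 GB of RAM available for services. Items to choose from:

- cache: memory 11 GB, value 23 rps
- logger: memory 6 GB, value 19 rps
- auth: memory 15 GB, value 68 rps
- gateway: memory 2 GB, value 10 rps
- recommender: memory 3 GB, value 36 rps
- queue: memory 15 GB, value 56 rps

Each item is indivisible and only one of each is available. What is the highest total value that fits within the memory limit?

170 rps

This is a 0/1 knapsack; check combinations near the capacity.
- auth+gateway+recommender+queue: memory 15+2+3+15=35, value 68+10+36+56=170
- auth+recommender+queue: memory 15+3+15=33, value 68+36+56=160
- cache+logger+auth+gateway+recommender: memory 11+6+15+2+3=37, value 23+19+68+10+36=156
Best: 170 rps.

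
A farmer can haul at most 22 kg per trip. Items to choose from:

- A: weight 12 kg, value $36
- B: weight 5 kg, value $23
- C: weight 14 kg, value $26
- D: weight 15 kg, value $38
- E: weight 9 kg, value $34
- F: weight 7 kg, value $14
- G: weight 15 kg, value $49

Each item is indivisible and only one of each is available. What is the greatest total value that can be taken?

Check high-value combinations within 22 kg:
- B+G: weight 5+15=20, value 23+49=72
- B+E+F: weight 5+9+7=21, value 23+34+14=71
- A+E: weight 12+9=21, value 36+34=70
- F+G: weight 7+15=22, value 14+49=63
Best: $72.

$72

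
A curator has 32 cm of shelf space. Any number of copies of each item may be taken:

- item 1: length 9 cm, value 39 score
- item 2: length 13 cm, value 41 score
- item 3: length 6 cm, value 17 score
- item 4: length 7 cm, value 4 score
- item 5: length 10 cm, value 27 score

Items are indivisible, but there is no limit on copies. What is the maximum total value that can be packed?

119 score

Best value-per-unit is item 1 at 39/9; filling with it alone gives 3×39 = 117.
Optimal mix: 2×item 1 + 1×item 2 → length 31, value 119.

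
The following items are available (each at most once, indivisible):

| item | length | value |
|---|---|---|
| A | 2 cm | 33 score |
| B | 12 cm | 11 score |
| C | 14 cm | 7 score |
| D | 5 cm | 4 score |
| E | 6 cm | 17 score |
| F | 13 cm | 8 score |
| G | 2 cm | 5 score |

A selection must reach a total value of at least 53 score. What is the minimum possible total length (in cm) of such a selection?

Subsets with value ≥ 53, sorted by total length:
- A+E+G: length 10, value 55
- A+D+E: length 13, value 54
Minimum length: 10 cm.

10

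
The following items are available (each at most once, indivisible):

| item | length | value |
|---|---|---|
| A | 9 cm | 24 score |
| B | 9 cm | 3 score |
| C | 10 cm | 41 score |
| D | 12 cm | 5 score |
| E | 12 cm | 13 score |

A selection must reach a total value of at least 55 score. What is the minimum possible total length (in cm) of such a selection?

19

Subsets with value ≥ 55, sorted by total length:
- A+C: length 19, value 65
- A+B+C: length 28, value 68
Minimum length: 19 cm.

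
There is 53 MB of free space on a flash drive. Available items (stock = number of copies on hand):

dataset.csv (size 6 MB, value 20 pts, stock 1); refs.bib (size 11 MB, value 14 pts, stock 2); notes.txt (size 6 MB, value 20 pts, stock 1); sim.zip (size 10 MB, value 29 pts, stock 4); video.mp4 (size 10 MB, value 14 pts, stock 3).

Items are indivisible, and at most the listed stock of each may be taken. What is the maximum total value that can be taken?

Best selections within size 53 and stock limits:
- 1×dataset.csv + 1×notes.txt + 4×sim.zip: size 52, value 156
- 1×dataset.csv + 1×notes.txt + 3×sim.zip + 1×video.mp4: size 52, value 141
- 1×dataset.csv + 1×refs.bib + 1×notes.txt + 3×sim.zip: size 53, value 141
- 1×notes.txt + 4×sim.zip: size 46, value 136
Best: 156 pts.

156 pts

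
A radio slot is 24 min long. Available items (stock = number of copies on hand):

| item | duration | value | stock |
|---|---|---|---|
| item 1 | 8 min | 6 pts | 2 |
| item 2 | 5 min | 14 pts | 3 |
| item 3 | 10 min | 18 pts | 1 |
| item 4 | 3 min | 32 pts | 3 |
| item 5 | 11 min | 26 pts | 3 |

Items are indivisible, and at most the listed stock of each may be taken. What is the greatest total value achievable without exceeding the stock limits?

Top feasible selections:
- 3×item 2 + 3×item 4: duration 24, value 138
- 1×item 2 + 1×item 3 + 3×item 4: duration 24, value 128
Best: 138 pts.

138 pts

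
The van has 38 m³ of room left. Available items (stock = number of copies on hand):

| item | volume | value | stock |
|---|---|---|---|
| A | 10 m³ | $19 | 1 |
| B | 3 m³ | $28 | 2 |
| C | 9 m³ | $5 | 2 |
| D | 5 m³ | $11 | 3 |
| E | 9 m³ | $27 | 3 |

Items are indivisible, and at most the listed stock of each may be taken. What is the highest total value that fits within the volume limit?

Top feasible selections:
- 2×B + 1×D + 3×E: volume 38, value 148
- 2×B + 3×E: volume 33, value 137
Best: $148.

$148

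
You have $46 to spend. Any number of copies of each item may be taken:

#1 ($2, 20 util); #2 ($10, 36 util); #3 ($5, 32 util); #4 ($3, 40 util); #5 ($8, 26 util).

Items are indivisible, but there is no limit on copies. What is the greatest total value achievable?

Best value-per-unit is #4 at 40/3; filling with it alone gives 15×40 = 600.
Optimal mix: 2×#1 + 14×#4 → cost 46, value 600.

600 util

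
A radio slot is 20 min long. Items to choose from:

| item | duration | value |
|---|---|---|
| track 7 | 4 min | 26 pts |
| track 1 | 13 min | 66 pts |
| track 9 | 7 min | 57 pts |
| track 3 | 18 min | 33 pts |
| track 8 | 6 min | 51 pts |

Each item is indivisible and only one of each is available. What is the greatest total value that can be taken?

This is a 0/1 knapsack; check combinations near the capacity.
- track 7+track 9+track 8: duration 4+7+6=17, value 26+57+51=134
- track 1+track 9: duration 13+7=20, value 66+57=123
- track 1+track 8: duration 13+6=19, value 66+51=117
- track 9+track 8: duration 7+6=13, value 57+51=108
Best: 134 pts.

134 pts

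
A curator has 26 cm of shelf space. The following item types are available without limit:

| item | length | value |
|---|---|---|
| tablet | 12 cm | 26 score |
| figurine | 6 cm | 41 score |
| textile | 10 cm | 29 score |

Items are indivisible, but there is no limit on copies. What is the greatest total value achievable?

Best value-per-unit is figurine at 41/6, and filling with it alone uses length 4×6=24. No mix of the others beats 4×41 = 164.

164 score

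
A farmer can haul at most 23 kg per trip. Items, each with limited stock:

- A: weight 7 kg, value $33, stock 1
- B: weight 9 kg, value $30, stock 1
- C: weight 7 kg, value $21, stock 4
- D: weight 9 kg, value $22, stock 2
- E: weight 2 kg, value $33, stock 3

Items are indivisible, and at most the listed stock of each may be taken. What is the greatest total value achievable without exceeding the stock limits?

Top feasible selections:
- 1×A + 1×B + 3×E: weight 22, value 162
- 1×A + 1×D + 3×E: weight 22, value 154
- 1×A + 1×C + 3×E: weight 20, value 153
- 1×B + 1×C + 3×E: weight 22, value 150
Best: $162.

$162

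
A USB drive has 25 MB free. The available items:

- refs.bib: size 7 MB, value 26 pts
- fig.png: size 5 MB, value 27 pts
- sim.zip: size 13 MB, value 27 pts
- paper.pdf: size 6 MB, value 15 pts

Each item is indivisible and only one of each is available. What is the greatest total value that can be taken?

80 pts

Check high-value combinations within 25 MB:
- refs.bib+fig.png+sim.zip: size 7+5+13=25, value 26+27+27=80
- fig.png+sim.zip+paper.pdf: size 5+13+6=24, value 27+27+15=69
- refs.bib+fig.png+paper.pdf: size 7+5+6=18, value 26+27+15=68
- fig.png+sim.zip: size 5+13=18, value 27+27=54
- refs.bib+fig.png: size 7+5=12, value 26+27=53
Best: 80 pts.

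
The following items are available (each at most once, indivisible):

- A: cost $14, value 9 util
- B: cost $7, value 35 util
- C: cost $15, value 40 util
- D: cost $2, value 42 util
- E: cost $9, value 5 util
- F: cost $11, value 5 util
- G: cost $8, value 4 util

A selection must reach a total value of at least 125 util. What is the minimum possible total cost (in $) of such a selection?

38

Subsets with value ≥ 125, sorted by total cost:
- A+B+C+D: cost 38, value 126
- B+C+D+E+G: cost 41, value 126
- B+C+D+F+G: cost 43, value 126
Minimum cost: 38 $.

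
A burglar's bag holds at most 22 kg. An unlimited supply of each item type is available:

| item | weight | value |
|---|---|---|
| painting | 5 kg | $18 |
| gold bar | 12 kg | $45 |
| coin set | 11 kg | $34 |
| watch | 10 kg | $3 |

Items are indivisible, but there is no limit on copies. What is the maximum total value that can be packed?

Best value-per-unit is gold bar at 45/12; filling with it alone gives 1×45 = 45.
Optimal mix: 2×painting + 1×gold bar → weight 22, value 81.

$81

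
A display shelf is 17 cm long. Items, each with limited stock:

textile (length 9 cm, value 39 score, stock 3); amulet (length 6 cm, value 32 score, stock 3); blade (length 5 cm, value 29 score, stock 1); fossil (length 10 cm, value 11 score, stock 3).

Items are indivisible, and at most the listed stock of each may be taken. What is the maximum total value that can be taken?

Top feasible selections:
- 2×amulet + 1×blade: length 17, value 93
- 1×textile + 1×amulet: length 15, value 71
- 1×textile + 1×blade: length 14, value 68
Best: 93 score.

93 score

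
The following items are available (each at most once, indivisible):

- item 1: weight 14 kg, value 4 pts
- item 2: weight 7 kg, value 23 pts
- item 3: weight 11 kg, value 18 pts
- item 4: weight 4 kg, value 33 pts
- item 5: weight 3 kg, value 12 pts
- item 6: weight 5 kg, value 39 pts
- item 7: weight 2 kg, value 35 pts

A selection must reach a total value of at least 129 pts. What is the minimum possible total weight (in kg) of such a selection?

Subsets with value ≥ 129, sorted by total weight:
- item 2+item 4+item 6+item 7: weight 18, value 130
- item 2+item 4+item 5+item 6+item 7: weight 21, value 142
- item 3+item 4+item 5+item 6+item 7: weight 25, value 137
- item 2+item 3+item 4+item 6+item 7: weight 29, value 148
Minimum weight: 18 kg.

18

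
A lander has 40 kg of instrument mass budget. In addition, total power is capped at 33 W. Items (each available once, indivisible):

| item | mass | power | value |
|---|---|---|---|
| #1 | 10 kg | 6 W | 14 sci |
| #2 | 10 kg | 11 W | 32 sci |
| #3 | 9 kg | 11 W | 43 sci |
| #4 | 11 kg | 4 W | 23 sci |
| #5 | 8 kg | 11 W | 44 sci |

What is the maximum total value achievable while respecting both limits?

124 sci

Feasible sets respecting both limits:
- #1+#3+#4+#5: mass 38, power 32, value 124
- #2+#3+#5: mass 27, power 33, value 119
- #1+#2+#4+#5: mass 39, power 32, value 113
- #1+#2+#3+#4: mass 40, power 32, value 112
Best: 124 sci.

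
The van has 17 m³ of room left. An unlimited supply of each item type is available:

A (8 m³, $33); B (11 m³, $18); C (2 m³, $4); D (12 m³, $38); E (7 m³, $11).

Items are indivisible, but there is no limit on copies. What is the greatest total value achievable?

$66

Best value-per-unit is A at 33/8, and filling with it alone uses volume 2×8=16. No mix of the others beats 2×33 = 66.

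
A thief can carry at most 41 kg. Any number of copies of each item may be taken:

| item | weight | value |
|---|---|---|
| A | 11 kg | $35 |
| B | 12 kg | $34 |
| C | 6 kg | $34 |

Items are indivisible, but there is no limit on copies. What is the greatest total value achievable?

Best value-per-unit is C at 34/6; filling with it alone gives 6×34 = 204.
Optimal mix: 1×A + 5×C → weight 41, value 205.

$205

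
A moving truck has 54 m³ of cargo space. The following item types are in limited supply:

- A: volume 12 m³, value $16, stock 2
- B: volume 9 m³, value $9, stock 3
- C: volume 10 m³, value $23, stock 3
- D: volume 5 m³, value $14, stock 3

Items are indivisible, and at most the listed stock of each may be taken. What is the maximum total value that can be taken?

$120

Top feasible selections:
- 1×B + 3×C + 3×D: volume 54, value 120
- 1×A + 3×C + 2×D: volume 52, value 113
- 3×C + 3×D: volume 45, value 111
Best: $120.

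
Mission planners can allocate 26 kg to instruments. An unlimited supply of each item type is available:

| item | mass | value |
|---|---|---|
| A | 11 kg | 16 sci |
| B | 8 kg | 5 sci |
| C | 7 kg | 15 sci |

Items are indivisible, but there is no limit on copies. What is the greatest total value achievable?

46 sci

Best value-per-unit is C at 15/7; filling with it alone gives 3×15 = 45.
Optimal mix: 1×A + 2×C → mass 25, value 46.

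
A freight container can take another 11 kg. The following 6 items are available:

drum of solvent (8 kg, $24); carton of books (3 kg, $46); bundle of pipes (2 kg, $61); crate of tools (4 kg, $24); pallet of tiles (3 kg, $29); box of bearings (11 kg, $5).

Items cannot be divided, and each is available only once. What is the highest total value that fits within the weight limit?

$136

Check high-value combinations within 11 kg:
- carton of books+bundle of pipes+pallet of tiles: weight 3+2+3=8, value 46+61+29=136
- carton of books+bundle of pipes+crate of tools: weight 3+2+4=9, value 46+61+24=131
- bundle of pipes+crate of tools+pallet of tiles: weight 2+4+3=9, value 61+24+29=114
- carton of books+bundle of pipes: weight 3+2=5, value 46+61=107
Best: $136.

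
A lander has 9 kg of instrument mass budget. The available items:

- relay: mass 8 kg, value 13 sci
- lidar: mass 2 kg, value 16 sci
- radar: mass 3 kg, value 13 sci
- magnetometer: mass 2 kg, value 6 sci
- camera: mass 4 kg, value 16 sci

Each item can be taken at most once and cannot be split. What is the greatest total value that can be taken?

45 sci

This is a 0/1 knapsack; check combinations near the capacity.
- lidar+radar+camera: mass 2+3+4=9, value 16+13+16=45
- lidar+magnetometer+camera: mass 2+2+4=8, value 16+6+16=38
- lidar+radar+magnetometer: mass 2+3+2=7, value 16+13+6=35
Best: 45 sci.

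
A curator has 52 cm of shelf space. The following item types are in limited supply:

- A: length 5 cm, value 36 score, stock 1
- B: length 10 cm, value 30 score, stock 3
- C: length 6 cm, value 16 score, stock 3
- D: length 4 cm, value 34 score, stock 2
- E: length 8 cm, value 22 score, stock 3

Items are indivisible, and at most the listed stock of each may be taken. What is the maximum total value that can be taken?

Best selections within length 52 and stock limits:
- 1×A + 3×B + 2×D + 1×E: length 51, value 216
- 1×A + 2×B + 3×C + 2×D: length 51, value 212
- 1×A + 3×B + 1×C + 2×D: length 49, value 210
Best: 216 score.

216 score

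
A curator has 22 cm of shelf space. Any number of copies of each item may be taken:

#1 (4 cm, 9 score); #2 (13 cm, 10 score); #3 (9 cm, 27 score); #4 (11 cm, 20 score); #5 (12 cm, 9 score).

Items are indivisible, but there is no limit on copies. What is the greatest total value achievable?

Best value-per-unit is #3 at 27/9; filling with it alone gives 2×27 = 54.
Optimal mix: 1×#1 + 2×#3 → length 22, value 63.

63 score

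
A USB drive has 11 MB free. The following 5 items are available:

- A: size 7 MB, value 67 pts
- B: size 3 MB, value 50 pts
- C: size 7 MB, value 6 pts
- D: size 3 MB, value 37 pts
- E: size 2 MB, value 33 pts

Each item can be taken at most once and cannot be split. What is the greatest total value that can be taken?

120 pts

This is a 0/1 knapsack; check combinations near the capacity.
- B+D+E: size 3+3+2=8, value 50+37+33=120
- A+B: size 7+3=10, value 67+50=117
- A+D: size 7+3=10, value 67+37=104
Best: 120 pts.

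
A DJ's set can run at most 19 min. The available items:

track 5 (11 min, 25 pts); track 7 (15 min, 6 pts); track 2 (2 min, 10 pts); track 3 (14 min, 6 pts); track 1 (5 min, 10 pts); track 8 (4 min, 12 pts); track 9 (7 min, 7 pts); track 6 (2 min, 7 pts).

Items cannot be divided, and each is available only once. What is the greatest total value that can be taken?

Check high-value combinations within 19 min:
- track 5+track 2+track 8+track 6: duration 11+2+4+2=19, value 25+10+12+7=54
- track 5+track 2+track 8: duration 11+2+4=17, value 25+10+12=47
- track 5+track 2+track 1: duration 11+2+5=18, value 25+10+10=45
Best: 54 pts.

54 pts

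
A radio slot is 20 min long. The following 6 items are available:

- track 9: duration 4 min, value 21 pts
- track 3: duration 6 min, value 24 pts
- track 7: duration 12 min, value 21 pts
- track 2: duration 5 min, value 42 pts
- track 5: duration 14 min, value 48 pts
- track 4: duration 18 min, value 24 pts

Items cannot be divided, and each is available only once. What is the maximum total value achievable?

Check high-value combinations within 20 min:
- track 2+track 5: duration 5+14=19, value 42+48=90
- track 9+track 3+track 2: duration 4+6+5=15, value 21+24+42=87
- track 3+track 5: duration 6+14=20, value 24+48=72
- track 9+track 5: duration 4+14=18, value 21+48=69
Best: 90 pts.

90 pts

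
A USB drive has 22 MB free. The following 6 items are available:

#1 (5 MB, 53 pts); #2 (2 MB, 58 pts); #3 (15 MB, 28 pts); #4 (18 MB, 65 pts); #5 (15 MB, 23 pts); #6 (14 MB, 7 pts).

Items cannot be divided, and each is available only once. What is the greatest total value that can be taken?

139 pts

Check high-value combinations within 22 MB:
- #1+#2+#3: size 5+2+15=22, value 53+58+28=139
- #1+#2+#5: size 5+2+15=22, value 53+58+23=134
- #2+#4: size 2+18=20, value 58+65=123
- #1+#2+#6: size 5+2+14=21, value 53+58+7=118
- #1+#2: size 5+2=7, value 53+58=111
Best: 139 pts.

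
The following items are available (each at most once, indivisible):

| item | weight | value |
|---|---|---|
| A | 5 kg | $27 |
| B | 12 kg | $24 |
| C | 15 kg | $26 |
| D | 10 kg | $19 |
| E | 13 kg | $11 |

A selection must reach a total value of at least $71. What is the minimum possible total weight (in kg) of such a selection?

Subsets with value ≥ 71, sorted by total weight:
- A+C+D: weight 30, value 72
- A+B+C: weight 32, value 77
- A+B+D+E: weight 40, value 81
Minimum weight: 30 kg.

30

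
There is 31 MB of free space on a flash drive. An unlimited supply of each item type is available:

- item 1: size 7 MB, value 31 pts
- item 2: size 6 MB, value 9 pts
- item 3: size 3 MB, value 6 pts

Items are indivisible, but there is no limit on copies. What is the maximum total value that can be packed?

Best value-per-unit is item 1 at 31/7; filling with it alone gives 4×31 = 124.
Optimal mix: 4×item 1 + 1×item 3 → size 31, value 130.

130 pts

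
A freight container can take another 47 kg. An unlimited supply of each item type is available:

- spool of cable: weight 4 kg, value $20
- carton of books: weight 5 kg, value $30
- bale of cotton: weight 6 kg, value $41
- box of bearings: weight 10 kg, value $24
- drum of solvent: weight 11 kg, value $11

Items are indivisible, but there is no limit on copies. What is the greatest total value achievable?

$317

Best value-per-unit is bale of cotton at 41/6; filling with it alone gives 7×41 = 287.
Optimal mix: 1×carton of books + 7×bale of cotton → weight 47, value 317.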